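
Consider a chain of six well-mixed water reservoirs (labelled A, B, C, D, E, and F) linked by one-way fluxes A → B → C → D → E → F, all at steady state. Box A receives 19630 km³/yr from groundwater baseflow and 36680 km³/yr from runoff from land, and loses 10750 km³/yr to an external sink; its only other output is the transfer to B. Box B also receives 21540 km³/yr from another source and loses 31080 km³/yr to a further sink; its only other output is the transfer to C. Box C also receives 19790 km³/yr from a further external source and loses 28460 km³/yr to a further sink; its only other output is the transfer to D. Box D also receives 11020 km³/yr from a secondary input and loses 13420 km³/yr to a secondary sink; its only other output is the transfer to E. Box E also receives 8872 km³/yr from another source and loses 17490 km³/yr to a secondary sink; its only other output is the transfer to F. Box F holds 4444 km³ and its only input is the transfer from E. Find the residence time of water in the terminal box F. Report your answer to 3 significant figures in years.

Box A: F(A→B) = (19630 + 36680) − 10750 = 45560 km³/yr.
Box B: F(B→C) = (45560 + 21540) − 31080 = 36020 km³/yr.
Box C: F(C→D) = (36020 + 19790) − 28460 = 27350 km³/yr.
Box D: F(D→E) = (27350 + 11020) − 13420 = 24950 km³/yr.
Box E: F(E→F) = (24950 + 8872) − 17490 = 16332 km³/yr.
Box F throughput = its input = 16332 km³/yr; τ = 4444 / 16332 = 0.2721 yr.

0.272 yr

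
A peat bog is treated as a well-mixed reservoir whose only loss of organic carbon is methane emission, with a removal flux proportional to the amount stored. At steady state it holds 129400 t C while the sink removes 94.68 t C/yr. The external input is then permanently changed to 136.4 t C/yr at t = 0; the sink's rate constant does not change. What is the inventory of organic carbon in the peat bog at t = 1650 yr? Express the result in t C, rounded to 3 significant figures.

169000 t C

Residence time τ = M₀/F₀ = 1367 yr. The eventual steady state is M_∞ = M₀·(F₁/F₀) = 129400 × 136.4/94.68 = 186420 t C.
The anomaly ΔM(t) = M(t) − M_∞ decays as ΔM₀·e^(−t/τ) with ΔM₀ = 129400 − 186420 = −57020 t C.
At t = 1650 yr, e^(−t/τ) = e^(−1.207) = 0.2990, so ΔM = −17050 t C and M = 186420 − 17050 = 169370 t C.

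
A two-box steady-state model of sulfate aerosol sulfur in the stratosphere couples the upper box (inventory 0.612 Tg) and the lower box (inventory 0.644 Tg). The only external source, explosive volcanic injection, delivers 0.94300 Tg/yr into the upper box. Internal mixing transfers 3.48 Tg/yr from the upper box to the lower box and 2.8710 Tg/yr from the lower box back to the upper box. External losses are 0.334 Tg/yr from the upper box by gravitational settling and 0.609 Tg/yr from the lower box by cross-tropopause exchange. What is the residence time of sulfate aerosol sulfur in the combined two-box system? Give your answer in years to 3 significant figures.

Treat the two boxes together as one reservoir: the mixing fluxes between them are internal recycling, so τ = ΣM / Σ(external losses).
M_total = 0.612 + 0.644 = 1.2560 Tg.
ΣF_external_out = 0.334 + 0.609 = 0.94300 Tg/yr.
τ = M_total / ΣF_ext = 1.2560 / 0.94300 = 1.332 yr.

1.33 yr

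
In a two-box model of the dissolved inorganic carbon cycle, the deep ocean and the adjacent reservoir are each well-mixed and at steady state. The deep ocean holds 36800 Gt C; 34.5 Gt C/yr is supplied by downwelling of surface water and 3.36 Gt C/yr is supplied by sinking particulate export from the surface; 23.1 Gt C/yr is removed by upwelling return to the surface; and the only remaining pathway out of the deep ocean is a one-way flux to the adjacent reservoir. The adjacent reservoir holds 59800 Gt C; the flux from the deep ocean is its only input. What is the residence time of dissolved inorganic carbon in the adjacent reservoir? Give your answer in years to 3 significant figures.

Balance the deep ocean: ΣF_in = 34.5 + 3.36 = 37.860 Gt C/yr.
Flux to the adjacent reservoir = ΣF_in − (23.1) = 14.760 Gt C/yr.
At steady state the output of the adjacent reservoir equals its input, 14.760 Gt C/yr.
τ = M / F = 59800 / 14.760 = 4051 yr.

4050 yr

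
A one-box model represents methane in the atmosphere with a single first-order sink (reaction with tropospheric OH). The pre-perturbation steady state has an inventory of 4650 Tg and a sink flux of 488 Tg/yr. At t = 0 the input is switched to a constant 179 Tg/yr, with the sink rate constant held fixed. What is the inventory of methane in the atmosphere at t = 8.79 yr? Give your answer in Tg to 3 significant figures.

τ = M₀/F₀ = 4650/488 = 9.529 yr; rate constant k = 1/τ.
New steady state M_∞ = F₁/k = F₁·τ = 179 × 9.529 = 1705.6 Tg.
M(t) = M_∞ + (M₀ − M_∞)·e^(−t/τ); t/τ = 8.79/9.529 = 0.9225, so e^(−t/τ) = 0.3975.
M(t) = 1705.6 + 2944 × 0.3975 = 2876.1 Tg.

2880 Tg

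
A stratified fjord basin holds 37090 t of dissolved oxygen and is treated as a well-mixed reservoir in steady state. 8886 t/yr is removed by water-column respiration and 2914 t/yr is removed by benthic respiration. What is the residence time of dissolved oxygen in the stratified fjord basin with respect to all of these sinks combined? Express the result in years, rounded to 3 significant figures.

Total removal flux = 8886 + 2914 = 11800 t/yr.
τ = M / ΣF_out = 37090 / 11800 = 3.143 yr.

3.14 yr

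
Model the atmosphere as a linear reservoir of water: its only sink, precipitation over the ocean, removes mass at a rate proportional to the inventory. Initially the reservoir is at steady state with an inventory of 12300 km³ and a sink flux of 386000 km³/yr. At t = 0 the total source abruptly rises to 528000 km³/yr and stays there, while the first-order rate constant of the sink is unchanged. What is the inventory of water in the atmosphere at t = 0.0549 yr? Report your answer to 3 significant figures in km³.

16000 km³

Residence time τ = M₀/F₀ = 0.03187 yr. The eventual steady state is M_∞ = M₀·(F₁/F₀) = 12300 × 528000/386000 = 16825 km³.
The anomaly ΔM(t) = M(t) − M_∞ decays as ΔM₀·e^(−t/τ) with ΔM₀ = 12300 − 16825 = −4525 km³.
At t = 0.0549 yr, e^(−t/τ) = e^(−1.723) = 0.1786, so ΔM = −807.9 km³ and M = 16825 − 807.9 = 16017 km³.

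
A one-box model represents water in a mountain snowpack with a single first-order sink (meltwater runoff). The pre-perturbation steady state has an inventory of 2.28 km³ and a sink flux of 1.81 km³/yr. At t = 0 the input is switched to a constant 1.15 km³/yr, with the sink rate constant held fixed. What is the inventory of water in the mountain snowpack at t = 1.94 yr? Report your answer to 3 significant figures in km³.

The sink rate constant is k = F₀/M₀ = 1.81/2.28 = 0.7939 yr⁻¹.
Solving dM/dt = F₁ − kM with M(0) = M₀ gives M(t) = F₁/k + (M₀ − F₁/k)·e^(−kt).
F₁/k = 1.15/0.7939 = 1.4486 km³; kt = 0.7939 × 1.94 = 1.540, e^(−kt) = 0.2144.
M(1.94) = 1.4486 + (2.28 − 1.4486) × 0.2144 = 1.4486 + 0.1782 = 1.6268 km³.

1.63 km³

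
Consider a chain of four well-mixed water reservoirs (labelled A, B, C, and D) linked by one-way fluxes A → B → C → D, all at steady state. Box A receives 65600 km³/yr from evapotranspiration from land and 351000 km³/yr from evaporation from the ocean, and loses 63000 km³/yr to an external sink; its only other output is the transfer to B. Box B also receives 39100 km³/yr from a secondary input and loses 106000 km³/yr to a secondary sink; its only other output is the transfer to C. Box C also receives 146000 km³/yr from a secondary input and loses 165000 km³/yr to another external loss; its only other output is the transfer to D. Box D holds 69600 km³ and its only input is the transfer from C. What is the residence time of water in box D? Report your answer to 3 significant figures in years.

0.260 yr

Box A: F(A→B) = (65600 + 351000) − 63000 = 353600 km³/yr.
Box B: F(B→C) = (353600 + 39100) − 106000 = 286700 km³/yr.
Box C: F(C→D) = (286700 + 146000) − 165000 = 267700 km³/yr.
Box D throughput = its input = 267700 km³/yr; τ = 69600 / 267700 = 0.2600 yr.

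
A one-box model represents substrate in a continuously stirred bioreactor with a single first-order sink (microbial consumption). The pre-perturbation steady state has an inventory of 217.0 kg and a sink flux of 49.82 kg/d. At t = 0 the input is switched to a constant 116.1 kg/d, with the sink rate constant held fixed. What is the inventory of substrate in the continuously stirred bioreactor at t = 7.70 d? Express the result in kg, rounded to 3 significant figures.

Residence time τ = M₀/F₀ = 4.356 d. The eventual steady state is M_∞ = M₀·(F₁/F₀) = 217.0 × 116.1/49.82 = 505.69 kg.
The anomaly ΔM(t) = M(t) − M_∞ decays as ΔM₀·e^(−t/τ) with ΔM₀ = 217.0 − 505.69 = −288.7 kg.
At t = 7.70 d, e^(−t/τ) = e^(−1.768) = 0.1707, so ΔM = −49.28 kg and M = 505.69 − 49.28 = 456.41 kg.

456 kg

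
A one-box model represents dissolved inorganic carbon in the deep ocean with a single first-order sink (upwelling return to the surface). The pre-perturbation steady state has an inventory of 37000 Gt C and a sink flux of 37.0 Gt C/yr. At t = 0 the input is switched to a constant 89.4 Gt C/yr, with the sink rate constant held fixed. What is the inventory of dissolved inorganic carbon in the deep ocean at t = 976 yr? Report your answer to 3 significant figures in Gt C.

69700 Gt C

Residence time τ = M₀/F₀ = 1000 yr. The eventual steady state is M_∞ = M₀·(F₁/F₀) = 37000 × 89.4/37.0 = 89400 Gt C.
The anomaly ΔM(t) = M(t) − M_∞ decays as ΔM₀·e^(−t/τ) with ΔM₀ = 37000 − 89400 = −52400 Gt C.
At t = 976 yr, e^(−t/τ) = e^(−0.9760) = 0.3768, so ΔM = −19750 Gt C and M = 89400 − 19750 = 69655 Gt C.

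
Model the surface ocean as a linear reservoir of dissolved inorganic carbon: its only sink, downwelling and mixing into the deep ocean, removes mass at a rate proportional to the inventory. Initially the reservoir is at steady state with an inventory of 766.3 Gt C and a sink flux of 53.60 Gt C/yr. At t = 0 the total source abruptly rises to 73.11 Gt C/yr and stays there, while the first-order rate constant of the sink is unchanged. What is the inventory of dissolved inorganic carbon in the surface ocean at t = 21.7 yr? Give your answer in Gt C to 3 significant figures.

The sink rate constant is k = F₀/M₀ = 53.60/766.3 = 0.06995 yr⁻¹.
Solving dM/dt = F₁ − kM with M(0) = M₀ gives M(t) = F₁/k + (M₀ − F₁/k)·e^(−kt).
F₁/k = 73.11/0.06995 = 1045.2 Gt C; kt = 0.06995 × 21.7 = 1.518, e^(−kt) = 0.2192.
M(21.7) = 1045.2 + (766.3 − 1045.2) × 0.2192 = 1045.2 − 61.14 = 984.09 Gt C.

984 Gt C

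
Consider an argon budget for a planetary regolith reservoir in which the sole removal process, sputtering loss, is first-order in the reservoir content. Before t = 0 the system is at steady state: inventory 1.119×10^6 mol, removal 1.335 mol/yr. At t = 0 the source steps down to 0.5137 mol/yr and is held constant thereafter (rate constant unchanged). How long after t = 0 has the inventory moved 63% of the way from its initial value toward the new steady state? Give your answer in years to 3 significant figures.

833000 yr

τ = M₀/F₀ = 1.119×10^6/1.335 = 838200 yr.
The remaining gap fraction is e^(−t/τ); 63% covered ⇒ e^(−t/τ) = 0.370.
t = −τ ln(0.370) = 838200 × 0.9943 = 833400 yr.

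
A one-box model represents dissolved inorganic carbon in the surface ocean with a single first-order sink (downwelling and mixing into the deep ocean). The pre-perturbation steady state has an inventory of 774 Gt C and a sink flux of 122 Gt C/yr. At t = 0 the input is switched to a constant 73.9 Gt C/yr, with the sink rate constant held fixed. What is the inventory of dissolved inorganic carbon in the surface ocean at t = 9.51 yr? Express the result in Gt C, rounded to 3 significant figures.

The sink rate constant is k = F₀/M₀ = 122/774 = 0.1576 yr⁻¹.
Solving dM/dt = F₁ − kM with M(0) = M₀ gives M(t) = F₁/k + (M₀ − F₁/k)·e^(−kt).
F₁/k = 73.9/0.1576 = 468.84 Gt C; kt = 0.1576 × 9.51 = 1.499, e^(−kt) = 0.2234.
M(9.51) = 468.84 + (774 − 468.84) × 0.2234 = 468.84 + 68.16 = 537.00 Gt C.

537 Gt C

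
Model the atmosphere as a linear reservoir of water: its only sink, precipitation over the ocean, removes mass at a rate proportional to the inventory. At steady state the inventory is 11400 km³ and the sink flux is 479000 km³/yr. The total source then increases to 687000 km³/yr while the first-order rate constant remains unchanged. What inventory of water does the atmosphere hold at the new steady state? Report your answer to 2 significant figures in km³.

16000 km³

Rate constant k = F/M = 479000 / 11400 = 42.02 yr⁻¹.
At the new steady state, source = k·M_new ⇒ M_new = 687000 / 42.02 = 16350 km³.
(Equivalently M_new = M × F_new/F_old = 11400 × 687000/479000.)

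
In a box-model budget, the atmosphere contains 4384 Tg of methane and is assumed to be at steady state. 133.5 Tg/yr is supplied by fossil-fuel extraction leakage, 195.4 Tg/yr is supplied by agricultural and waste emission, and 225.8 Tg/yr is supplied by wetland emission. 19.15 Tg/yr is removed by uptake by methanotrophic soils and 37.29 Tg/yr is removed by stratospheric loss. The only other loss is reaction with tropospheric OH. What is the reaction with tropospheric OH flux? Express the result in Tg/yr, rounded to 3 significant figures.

498 Tg/yr

At steady state ΣF_in = ΣF_out.
ΣF_in = 133.5 + 195.4 + 225.8 = 554.70 Tg/yr.
Reaction with tropospheric OH flux = ΣF_in − (19.15 + 37.29) = 554.70 − 56.44 = 498.3 Tg/yr.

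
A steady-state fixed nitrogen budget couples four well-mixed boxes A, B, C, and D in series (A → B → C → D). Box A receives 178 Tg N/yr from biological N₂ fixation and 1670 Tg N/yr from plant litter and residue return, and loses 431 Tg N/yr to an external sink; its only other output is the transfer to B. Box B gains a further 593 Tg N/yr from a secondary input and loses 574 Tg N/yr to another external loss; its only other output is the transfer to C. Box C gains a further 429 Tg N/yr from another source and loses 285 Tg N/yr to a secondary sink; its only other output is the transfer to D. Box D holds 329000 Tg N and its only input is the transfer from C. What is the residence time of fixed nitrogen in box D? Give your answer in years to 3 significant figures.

Box A: F(A→B) = (178 + 1670) − 431 = 1417.0 Tg N/yr.
Box B: F(B→C) = (1417.0 + 593) − 574 = 1436.0 Tg N/yr.
Box C: F(C→D) = (1436.0 + 429) − 285 = 1580.0 Tg N/yr.
Box D throughput = its input = 1580.0 Tg N/yr; τ = 329000 / 1580.0 = 208.2 yr.

208 yr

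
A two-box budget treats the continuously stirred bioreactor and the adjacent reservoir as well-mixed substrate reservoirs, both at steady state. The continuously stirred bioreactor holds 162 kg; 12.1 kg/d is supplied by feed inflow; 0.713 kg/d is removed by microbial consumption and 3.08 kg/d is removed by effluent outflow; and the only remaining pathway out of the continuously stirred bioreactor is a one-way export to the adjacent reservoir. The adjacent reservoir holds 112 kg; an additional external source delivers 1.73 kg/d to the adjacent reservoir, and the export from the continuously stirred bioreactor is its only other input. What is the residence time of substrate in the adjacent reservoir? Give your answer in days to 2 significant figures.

11 d

Balance the continuously stirred bioreactor: ΣF_in = 12.100 kg/d.
Export to the adjacent reservoir = ΣF_in − (0.713 + 3.08) = 8.3070 kg/d.
Total input to the adjacent reservoir = 8.3070 + 1.73 = 10.037 kg/d; at steady state this equals its total output.
τ = M / F = 112 / 10.037 = 11.16 d.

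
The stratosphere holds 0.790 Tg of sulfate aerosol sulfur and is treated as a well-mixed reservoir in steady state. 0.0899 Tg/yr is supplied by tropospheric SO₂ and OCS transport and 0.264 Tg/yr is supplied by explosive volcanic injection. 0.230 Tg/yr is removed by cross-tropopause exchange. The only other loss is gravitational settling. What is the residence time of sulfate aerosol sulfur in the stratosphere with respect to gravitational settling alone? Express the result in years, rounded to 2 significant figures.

6.4 yr

At steady state ΣF_in = ΣF_out.
ΣF_in = 0.0899 + 0.264 = 0.35390 Tg/yr.
Gravitational settling flux = ΣF_in − (0.230) = 0.35390 − 0.2300 = 0.1239 Tg/yr.
τ = M / F = 0.790 / 0.1239 = 6.376 yr.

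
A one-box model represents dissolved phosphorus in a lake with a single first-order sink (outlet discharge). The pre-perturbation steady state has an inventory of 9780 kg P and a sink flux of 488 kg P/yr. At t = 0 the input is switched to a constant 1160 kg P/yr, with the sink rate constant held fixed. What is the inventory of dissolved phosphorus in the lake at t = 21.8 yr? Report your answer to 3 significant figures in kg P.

18700 kg P

Residence time τ = M₀/F₀ = 20.04 yr. The eventual steady state is M_∞ = M₀·(F₁/F₀) = 9780 × 1160/488 = 23248 kg P.
The anomaly ΔM(t) = M(t) − M_∞ decays as ΔM₀·e^(−t/τ) with ΔM₀ = 9780 − 23248 = −13470 kg P.
At t = 21.8 yr, e^(−t/τ) = e^(−1.088) = 0.3370, so ΔM = −4538 kg P and M = 23248 − 4538 = 18709 kg P.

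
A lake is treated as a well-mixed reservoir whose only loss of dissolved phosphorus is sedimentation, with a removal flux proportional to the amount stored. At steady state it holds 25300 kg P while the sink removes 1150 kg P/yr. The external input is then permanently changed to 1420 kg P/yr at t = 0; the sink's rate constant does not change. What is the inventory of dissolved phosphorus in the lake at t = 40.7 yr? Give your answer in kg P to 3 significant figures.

Residence time τ = M₀/F₀ = 22.00 yr. The eventual steady state is M_∞ = M₀·(F₁/F₀) = 25300 × 1420/1150 = 31240 kg P.
The anomaly ΔM(t) = M(t) − M_∞ decays as ΔM₀·e^(−t/τ) with ΔM₀ = 25300 − 31240 = −5940 kg P.
At t = 40.7 yr, e^(−t/τ) = e^(−1.850) = 0.1572, so ΔM = −934.0 kg P and M = 31240 − 934.0 = 30306 kg P.

30300 kg P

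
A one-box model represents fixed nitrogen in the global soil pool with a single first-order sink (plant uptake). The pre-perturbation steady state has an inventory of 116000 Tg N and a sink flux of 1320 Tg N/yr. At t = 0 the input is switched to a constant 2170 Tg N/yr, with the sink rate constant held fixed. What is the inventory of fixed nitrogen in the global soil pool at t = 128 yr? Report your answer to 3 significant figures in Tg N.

173000 Tg N

Residence time τ = M₀/F₀ = 87.88 yr. The eventual steady state is M_∞ = M₀·(F₁/F₀) = 116000 × 2170/1320 = 190700 Tg N.
The anomaly ΔM(t) = M(t) − M_∞ decays as ΔM₀·e^(−t/τ) with ΔM₀ = 116000 − 190700 = −74700 Tg N.
At t = 128 yr, e^(−t/τ) = e^(−1.457) = 0.2330, so ΔM = −17410 Tg N and M = 190700 − 17410 = 173290 Tg N.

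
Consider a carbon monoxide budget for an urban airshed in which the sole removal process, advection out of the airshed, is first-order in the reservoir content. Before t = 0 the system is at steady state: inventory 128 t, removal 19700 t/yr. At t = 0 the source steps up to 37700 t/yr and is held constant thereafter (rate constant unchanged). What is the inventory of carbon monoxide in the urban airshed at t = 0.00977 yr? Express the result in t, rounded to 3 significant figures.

219 t

Residence time τ = M₀/F₀ = 0.006497 yr. The eventual steady state is M_∞ = M₀·(F₁/F₀) = 128 × 37700/19700 = 244.95 t.
The anomaly ΔM(t) = M(t) − M_∞ decays as ΔM₀·e^(−t/τ) with ΔM₀ = 128 − 244.95 = −117.0 t.
At t = 0.00977 yr, e^(−t/τ) = e^(−1.504) = 0.2223, so ΔM = −26.00 t and M = 244.95 − 26.00 = 218.95 t.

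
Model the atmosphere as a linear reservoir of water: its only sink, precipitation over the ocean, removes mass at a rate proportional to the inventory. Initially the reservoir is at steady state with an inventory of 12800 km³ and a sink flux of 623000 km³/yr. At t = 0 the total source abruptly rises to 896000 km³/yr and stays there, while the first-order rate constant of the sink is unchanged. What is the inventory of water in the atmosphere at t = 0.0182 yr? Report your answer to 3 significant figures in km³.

τ = M₀/F₀ = 12800/623000 = 0.02055 yr; rate constant k = 1/τ.
New steady state M_∞ = F₁/k = F₁·τ = 896000 × 0.02055 = 18409 km³.
M(t) = M_∞ + (M₀ − M_∞)·e^(−t/τ); t/τ = 0.0182/0.02055 = 0.8858, so e^(−t/τ) = 0.4124.
M(t) = 18409 − 5609 × 0.4124 = 16096 km³.

16100 km³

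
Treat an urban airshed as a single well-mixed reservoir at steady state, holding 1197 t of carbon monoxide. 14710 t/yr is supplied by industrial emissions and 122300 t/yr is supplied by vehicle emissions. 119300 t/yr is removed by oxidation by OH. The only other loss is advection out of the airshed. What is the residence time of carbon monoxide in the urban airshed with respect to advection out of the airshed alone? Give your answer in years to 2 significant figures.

0.068 yr

At steady state ΣF_in = ΣF_out.
ΣF_in = 14710 + 122300 = 137010 t/yr.
Advection out of the airshed flux = ΣF_in − (119300) = 137010 − 119300 = 17710 t/yr.
τ = M / F = 1197 / 17710 = 0.06759 yr.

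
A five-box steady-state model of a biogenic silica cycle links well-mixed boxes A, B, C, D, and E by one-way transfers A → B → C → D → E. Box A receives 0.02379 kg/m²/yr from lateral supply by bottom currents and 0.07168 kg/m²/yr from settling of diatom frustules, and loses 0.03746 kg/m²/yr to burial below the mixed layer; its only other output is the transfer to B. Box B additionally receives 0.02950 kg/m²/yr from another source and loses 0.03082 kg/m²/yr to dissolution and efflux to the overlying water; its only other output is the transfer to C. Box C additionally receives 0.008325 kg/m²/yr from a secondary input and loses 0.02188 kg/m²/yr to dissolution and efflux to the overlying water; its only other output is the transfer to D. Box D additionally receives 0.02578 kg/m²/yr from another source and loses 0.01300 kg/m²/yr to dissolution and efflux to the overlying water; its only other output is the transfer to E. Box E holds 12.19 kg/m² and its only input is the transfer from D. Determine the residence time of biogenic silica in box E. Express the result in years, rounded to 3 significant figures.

Box A: F(A→B) = (0.02379 + 0.07168) − 0.03746 = 0.058010 kg/m²/yr.
Box B: F(B→C) = (0.058010 + 0.02950) − 0.03082 = 0.056690 kg/m²/yr.
Box C: F(C→D) = (0.056690 + 0.008325) − 0.02188 = 0.043135 kg/m²/yr.
Box D: F(D→E) = (0.043135 + 0.02578) − 0.01300 = 0.055915 kg/m²/yr.
Box E throughput = its input = 0.055915 kg/m²/yr; τ = 12.19 / 0.055915 = 218.0 yr.

218 yr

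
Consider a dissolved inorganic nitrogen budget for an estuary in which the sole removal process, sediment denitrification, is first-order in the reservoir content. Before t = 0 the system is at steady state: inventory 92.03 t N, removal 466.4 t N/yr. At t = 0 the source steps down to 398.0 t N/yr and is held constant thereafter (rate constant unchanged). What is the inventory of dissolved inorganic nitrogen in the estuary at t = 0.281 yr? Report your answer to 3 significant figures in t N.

Residence time τ = M₀/F₀ = 0.1973 yr. The eventual steady state is M_∞ = M₀·(F₁/F₀) = 92.03 × 398.0/466.4 = 78.533 t N.
The anomaly ΔM(t) = M(t) − M_∞ decays as ΔM₀·e^(−t/τ) with ΔM₀ = 92.03 − 78.533 = 13.50 t N.
At t = 0.281 yr, e^(−t/τ) = e^(−1.424) = 0.2407, so ΔM = 3.249 t N and M = 78.533 + 3.249 = 81.782 t N.

81.8 t N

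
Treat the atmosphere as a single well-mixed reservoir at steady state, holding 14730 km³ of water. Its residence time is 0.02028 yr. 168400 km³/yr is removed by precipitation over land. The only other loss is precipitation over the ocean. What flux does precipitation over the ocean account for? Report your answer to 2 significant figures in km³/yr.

560000 km³/yr

Total removal F = M/τ = 14730 / 0.02028 = 726300 km³/yr.
Precipitation over the ocean = F − (168400) = 726300 − 168400 = 557900 km³/yr.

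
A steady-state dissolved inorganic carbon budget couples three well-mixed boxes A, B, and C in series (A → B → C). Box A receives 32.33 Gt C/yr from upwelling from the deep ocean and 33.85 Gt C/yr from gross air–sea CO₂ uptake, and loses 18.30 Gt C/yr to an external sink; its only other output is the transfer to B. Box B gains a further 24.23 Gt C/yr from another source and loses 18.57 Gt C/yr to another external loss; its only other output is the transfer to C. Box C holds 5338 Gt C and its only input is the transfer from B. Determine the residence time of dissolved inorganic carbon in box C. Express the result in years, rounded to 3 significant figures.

Box A: F(A→B) = (32.33 + 33.85) − 18.30 = 47.880 Gt C/yr.
Box B: F(B→C) = (47.880 + 24.23) − 18.57 = 53.540 Gt C/yr.
Box C throughput = its input = 53.540 Gt C/yr; τ = 5338 / 53.540 = 99.70 yr.

99.7 yr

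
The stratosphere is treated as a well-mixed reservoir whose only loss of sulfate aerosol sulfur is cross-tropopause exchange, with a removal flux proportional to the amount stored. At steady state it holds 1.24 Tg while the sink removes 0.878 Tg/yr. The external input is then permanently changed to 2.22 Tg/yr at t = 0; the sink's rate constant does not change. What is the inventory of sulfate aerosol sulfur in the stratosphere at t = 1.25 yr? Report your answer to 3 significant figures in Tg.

The sink rate constant is k = F₀/M₀ = 0.878/1.24 = 0.7081 yr⁻¹.
Solving dM/dt = F₁ − kM with M(0) = M₀ gives M(t) = F₁/k + (M₀ − F₁/k)·e^(−kt).
F₁/k = 2.22/0.7081 = 3.1353 Tg; kt = 0.7081 × 1.25 = 0.8851, e^(−kt) = 0.4127.
M(1.25) = 3.1353 + (1.24 − 3.1353) × 0.4127 = 3.1353 − 0.7822 = 2.3532 Tg.

2.35 Tg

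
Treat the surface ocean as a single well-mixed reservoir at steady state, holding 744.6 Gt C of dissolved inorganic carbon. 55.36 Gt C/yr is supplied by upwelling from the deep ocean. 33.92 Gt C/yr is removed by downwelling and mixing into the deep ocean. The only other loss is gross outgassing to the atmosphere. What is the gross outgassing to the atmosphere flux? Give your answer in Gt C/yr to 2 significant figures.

At steady state ΣF_in = ΣF_out.
ΣF_in = 55.360 Gt C/yr.
Gross outgassing to the atmosphere flux = ΣF_in − (33.92) = 55.360 − 33.92 = 21.44 Gt C/yr.

21 Gt C/yr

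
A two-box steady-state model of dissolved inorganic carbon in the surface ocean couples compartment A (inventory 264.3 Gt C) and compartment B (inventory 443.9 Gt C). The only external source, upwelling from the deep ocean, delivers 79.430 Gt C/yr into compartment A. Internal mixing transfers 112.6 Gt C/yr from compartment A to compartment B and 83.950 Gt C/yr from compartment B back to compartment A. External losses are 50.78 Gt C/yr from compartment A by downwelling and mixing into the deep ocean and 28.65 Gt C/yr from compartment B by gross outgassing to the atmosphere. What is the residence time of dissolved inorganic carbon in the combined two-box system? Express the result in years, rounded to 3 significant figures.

Treat the two boxes together as one reservoir: the mixing fluxes between them are internal recycling, so τ = ΣM / Σ(external losses).
M_total = 264.3 + 443.9 = 708.20 Gt C.
ΣF_external_out = 50.78 + 28.65 = 79.430 Gt C/yr.
τ = M_total / ΣF_ext = 708.20 / 79.430 = 8.916 yr.

8.92 yr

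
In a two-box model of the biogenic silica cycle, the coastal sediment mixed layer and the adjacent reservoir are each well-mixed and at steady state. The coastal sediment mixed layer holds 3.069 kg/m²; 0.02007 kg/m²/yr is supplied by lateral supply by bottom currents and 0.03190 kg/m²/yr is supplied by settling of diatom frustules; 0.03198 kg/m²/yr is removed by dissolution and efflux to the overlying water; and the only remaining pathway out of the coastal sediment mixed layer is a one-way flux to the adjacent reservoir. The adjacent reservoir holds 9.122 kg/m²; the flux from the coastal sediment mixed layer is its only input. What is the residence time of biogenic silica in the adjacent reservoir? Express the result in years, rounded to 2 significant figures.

460 yr

Balance the coastal sediment mixed layer: ΣF_in = 0.02007 + 0.03190 = 0.051970 kg/m²/yr.
Flux to the adjacent reservoir = ΣF_in − (0.03198) = 0.019990 kg/m²/yr.
At steady state the output of the adjacent reservoir equals its input, 0.019990 kg/m²/yr.
τ = M / F = 9.122 / 0.019990 = 456.3 yr.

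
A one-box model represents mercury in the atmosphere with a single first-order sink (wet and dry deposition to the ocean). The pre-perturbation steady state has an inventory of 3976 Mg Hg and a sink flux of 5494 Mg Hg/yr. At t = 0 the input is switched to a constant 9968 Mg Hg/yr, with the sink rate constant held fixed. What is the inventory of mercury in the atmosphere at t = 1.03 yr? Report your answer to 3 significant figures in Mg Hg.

6430 Mg Hg

The sink rate constant is k = F₀/M₀ = 5494/3976 = 1.382 yr⁻¹.
Solving dM/dt = F₁ − kM with M(0) = M₀ gives M(t) = F₁/k + (M₀ − F₁/k)·e^(−kt).
F₁/k = 9968/1.382 = 7213.8 Mg Hg; kt = 1.382 × 1.03 = 1.423, e^(−kt) = 0.2409.
M(1.03) = 7213.8 + (3976 − 7213.8) × 0.2409 = 7213.8 − 780.1 = 6433.7 Mg Hg.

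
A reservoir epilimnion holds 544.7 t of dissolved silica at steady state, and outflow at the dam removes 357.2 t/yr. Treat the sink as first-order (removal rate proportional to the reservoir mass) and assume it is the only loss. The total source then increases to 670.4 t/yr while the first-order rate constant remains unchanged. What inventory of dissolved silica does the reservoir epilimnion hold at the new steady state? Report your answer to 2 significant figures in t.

Rate constant k = F/M = 357.2 / 544.7 = 0.6558 yr⁻¹.
At the new steady state, source = k·M_new ⇒ M_new = 670.4 / 0.6558 = 1022 t.
(Equivalently M_new = M × F_new/F_old = 544.7 × 670.4/357.2.)

1000 t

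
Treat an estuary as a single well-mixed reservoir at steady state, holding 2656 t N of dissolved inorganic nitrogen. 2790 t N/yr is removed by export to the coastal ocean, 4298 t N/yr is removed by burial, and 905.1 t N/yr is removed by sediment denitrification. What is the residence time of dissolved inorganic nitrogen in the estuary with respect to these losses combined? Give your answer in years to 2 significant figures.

0.33 yr

Total removal = 2790 + 4298 + 905.1 = 7993.1 t N/yr.
τ = M / ΣF_out = 2656 / 7993.1 = 0.3323 yr.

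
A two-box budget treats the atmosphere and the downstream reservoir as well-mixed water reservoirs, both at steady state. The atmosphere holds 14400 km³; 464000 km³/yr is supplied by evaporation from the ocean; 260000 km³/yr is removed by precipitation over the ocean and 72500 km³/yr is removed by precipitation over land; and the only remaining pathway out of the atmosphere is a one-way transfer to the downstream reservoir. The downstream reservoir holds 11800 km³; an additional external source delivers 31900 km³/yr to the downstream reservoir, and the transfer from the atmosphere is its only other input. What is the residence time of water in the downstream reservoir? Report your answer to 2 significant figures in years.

0.072 yr

Balance the atmosphere: ΣF_in = 464000 km³/yr.
Transfer to the downstream reservoir = ΣF_in − (260000 + 72500) = 131500 km³/yr.
Total input to the downstream reservoir = 131500 + 31900 = 163400 km³/yr; at steady state this equals its total output.
τ = M / F = 11800 / 163400 = 0.07222 yr.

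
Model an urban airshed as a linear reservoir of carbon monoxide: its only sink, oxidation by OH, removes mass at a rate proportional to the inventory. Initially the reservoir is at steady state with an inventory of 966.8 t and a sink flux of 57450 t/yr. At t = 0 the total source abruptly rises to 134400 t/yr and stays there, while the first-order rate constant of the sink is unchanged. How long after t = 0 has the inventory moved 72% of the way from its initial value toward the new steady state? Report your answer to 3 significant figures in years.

τ = M₀/F₀ = 966.8/57450 = 0.01683 yr.
The remaining gap fraction is e^(−t/τ); 72% covered ⇒ e^(−t/τ) = 0.280.
t = −τ ln(0.280) = 0.01683 × 1.273 = 0.02142 yr.

0.0214 yr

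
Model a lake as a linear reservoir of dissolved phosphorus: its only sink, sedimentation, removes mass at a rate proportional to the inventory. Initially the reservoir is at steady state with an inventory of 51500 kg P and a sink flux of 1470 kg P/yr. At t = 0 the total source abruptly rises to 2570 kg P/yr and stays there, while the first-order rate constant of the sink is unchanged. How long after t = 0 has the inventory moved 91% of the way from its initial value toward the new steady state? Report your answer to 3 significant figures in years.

τ = M₀/F₀ = 51500/1470 = 35.03 yr.
The remaining gap fraction is e^(−t/τ); 91% covered ⇒ e^(−t/τ) = 0.0900.
t = −τ ln(0.0900) = 35.03 × 2.408 = 84.36 yr.

84.4 yr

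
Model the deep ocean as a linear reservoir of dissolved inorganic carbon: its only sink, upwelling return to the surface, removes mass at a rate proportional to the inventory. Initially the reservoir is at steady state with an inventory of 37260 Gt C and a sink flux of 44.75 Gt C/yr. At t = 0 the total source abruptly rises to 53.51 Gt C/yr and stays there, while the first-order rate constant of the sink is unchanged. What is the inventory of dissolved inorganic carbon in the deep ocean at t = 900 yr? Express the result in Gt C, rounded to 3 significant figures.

42100 Gt C

Residence time τ = M₀/F₀ = 832.6 yr. The eventual steady state is M_∞ = M₀·(F₁/F₀) = 37260 × 53.51/44.75 = 44554 Gt C.
The anomaly ΔM(t) = M(t) − M_∞ decays as ΔM₀·e^(−t/τ) with ΔM₀ = 37260 − 44554 = −7294 Gt C.
At t = 900 yr, e^(−t/τ) = e^(−1.081) = 0.3393, so ΔM = −2475 Gt C and M = 44554 − 2475 = 42079 Gt C.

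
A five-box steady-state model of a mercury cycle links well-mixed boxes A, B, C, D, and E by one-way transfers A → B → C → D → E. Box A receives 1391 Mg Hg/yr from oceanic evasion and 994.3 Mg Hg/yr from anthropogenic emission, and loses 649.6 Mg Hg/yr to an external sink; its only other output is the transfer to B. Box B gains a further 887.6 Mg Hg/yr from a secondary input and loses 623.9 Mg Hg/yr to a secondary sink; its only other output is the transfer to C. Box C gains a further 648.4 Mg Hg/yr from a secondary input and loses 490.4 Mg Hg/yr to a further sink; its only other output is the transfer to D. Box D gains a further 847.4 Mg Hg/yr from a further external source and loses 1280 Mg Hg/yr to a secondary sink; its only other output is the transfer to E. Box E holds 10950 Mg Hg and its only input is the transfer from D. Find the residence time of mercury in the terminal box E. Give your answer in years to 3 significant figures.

6.35 yr

Box A: F(A→B) = (1391 + 994.3) − 649.6 = 1735.7 Mg Hg/yr.
Box B: F(B→C) = (1735.7 + 887.6) − 623.9 = 1999.4 Mg Hg/yr.
Box C: F(C→D) = (1999.4 + 648.4) − 490.4 = 2157.4 Mg Hg/yr.
Box D: F(D→E) = (2157.4 + 847.4) − 1280 = 1724.8 Mg Hg/yr.
Box E throughput = its input = 1724.8 Mg Hg/yr; τ = 10950 / 1724.8 = 6.349 yr.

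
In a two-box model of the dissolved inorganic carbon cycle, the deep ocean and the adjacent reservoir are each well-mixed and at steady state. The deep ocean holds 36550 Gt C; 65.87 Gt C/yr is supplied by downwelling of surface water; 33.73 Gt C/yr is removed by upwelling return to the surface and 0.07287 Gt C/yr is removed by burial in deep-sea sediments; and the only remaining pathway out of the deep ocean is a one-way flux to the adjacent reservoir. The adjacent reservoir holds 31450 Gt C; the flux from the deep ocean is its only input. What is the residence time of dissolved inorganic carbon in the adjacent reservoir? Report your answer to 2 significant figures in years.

Balance the deep ocean: ΣF_in = 65.870 Gt C/yr.
Flux to the adjacent reservoir = ΣF_in − (33.73 + 0.07287) = 32.067 Gt C/yr.
At steady state the output of the adjacent reservoir equals its input, 32.067 Gt C/yr.
τ = M / F = 31450 / 32.067 = 980.8 yr.

980 yr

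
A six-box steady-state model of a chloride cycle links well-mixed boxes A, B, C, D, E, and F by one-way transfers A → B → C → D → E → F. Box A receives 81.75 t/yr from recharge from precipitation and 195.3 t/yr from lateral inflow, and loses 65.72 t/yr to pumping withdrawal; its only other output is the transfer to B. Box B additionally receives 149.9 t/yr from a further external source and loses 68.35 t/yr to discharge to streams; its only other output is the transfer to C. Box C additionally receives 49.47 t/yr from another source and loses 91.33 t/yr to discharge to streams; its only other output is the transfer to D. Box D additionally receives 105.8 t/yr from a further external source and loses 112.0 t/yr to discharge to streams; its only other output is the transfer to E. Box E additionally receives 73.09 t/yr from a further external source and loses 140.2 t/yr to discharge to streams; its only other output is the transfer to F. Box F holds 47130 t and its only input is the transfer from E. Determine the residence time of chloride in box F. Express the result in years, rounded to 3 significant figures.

265 yr

Box A: F(A→B) = (81.75 + 195.3) − 65.72 = 211.33 t/yr.
Box B: F(B→C) = (211.33 + 149.9) − 68.35 = 292.88 t/yr.
Box C: F(C→D) = (292.88 + 49.47) − 91.33 = 251.02 t/yr.
Box D: F(D→E) = (251.02 + 105.8) − 112.0 = 244.82 t/yr.
Box E: F(E→F) = (244.82 + 73.09) − 140.2 = 177.71 t/yr.
Box F throughput = its input = 177.71 t/yr; τ = 47130 / 177.71 = 265.2 yr.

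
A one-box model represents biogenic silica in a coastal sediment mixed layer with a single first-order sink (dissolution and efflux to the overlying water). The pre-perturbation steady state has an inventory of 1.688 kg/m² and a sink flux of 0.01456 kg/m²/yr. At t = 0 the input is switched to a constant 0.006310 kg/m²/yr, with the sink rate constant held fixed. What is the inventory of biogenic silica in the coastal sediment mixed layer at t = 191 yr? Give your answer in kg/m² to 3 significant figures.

τ = M₀/F₀ = 1.688/0.01456 = 115.9 yr; rate constant k = 1/τ.
New steady state M_∞ = F₁/k = F₁·τ = 0.006310 × 115.9 = 0.73154 kg/m².
M(t) = M_∞ + (M₀ − M_∞)·e^(−t/τ); t/τ = 191/115.9 = 1.647, so e^(−t/τ) = 0.1925.
M(t) = 0.73154 + 0.9565 × 0.1925 = 0.91569 kg/m².

0.916 kg/m²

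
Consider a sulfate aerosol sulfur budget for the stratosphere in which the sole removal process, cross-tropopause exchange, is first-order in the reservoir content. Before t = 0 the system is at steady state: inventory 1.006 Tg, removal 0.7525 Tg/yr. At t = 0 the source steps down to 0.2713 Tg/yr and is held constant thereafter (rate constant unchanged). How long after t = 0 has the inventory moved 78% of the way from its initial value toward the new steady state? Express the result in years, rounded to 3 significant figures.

2.02 yr

τ = M₀/F₀ = 1.006/0.7525 = 1.337 yr.
The remaining gap fraction is e^(−t/τ); 78% covered ⇒ e^(−t/τ) = 0.220.
t = −τ ln(0.220) = 1.337 × 1.514 = 2.024 yr.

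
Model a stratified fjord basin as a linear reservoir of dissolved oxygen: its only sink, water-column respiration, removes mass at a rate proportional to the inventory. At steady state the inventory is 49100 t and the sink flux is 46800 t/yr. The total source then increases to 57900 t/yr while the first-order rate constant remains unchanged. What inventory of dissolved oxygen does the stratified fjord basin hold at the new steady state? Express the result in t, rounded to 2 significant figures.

Rate constant k = F/M = 46800 / 49100 = 0.9532 yr⁻¹.
At the new steady state, source = k·M_new ⇒ M_new = 57900 / 0.9532 = 60750 t.
(Equivalently M_new = M × F_new/F_old = 49100 × 57900/46800.)

61000 t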